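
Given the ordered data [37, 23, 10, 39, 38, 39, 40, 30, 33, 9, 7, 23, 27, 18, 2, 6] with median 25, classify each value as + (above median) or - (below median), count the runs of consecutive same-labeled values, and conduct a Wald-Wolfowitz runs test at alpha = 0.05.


Step 1: Compute median = 25; label A = above, B = below.
Labels in order: ABBAAAAAABBBABBB  (n_A = 8, n_B = 8)
Step 2: Count runs R = 6.
Step 3: Under H0 (random ordering), E[R] = 2*n_A*n_B/(n_A+n_B) + 1 = 2*8*8/16 + 1 = 9.0000.
        Var[R] = 2*n_A*n_B*(2*n_A*n_B - n_A - n_B) / ((n_A+n_B)^2 * (n_A+n_B-1)) = 14336/3840 = 3.7333.
        SD[R] = 1.9322.
Step 4: Continuity-corrected z = (R + 0.5 - E[R]) / SD[R] = (6 + 0.5 - 9.0000) / 1.9322 = -1.2939.
Step 5: Two-sided p-value via normal approximation = 2*(1 - Phi(|z|)) = 0.195709.
Step 6: alpha = 0.05. fail to reject H0.

R = 6, z = -1.2939, p = 0.195709, fail to reject H0.


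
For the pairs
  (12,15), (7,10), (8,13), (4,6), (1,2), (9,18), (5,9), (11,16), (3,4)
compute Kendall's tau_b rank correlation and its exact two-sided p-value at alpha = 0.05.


Step 1: Enumerate the 36 unordered pairs (i,j) with i<j and classify each by sign(x_j-x_i) * sign(y_j-y_i).
  (1,2):dx=-5,dy=-5->C; (1,3):dx=-4,dy=-2->C; (1,4):dx=-8,dy=-9->C; (1,5):dx=-11,dy=-13->C
  (1,6):dx=-3,dy=+3->D; (1,7):dx=-7,dy=-6->C; (1,8):dx=-1,dy=+1->D; (1,9):dx=-9,dy=-11->C
  (2,3):dx=+1,dy=+3->C; (2,4):dx=-3,dy=-4->C; (2,5):dx=-6,dy=-8->C; (2,6):dx=+2,dy=+8->C
  (2,7):dx=-2,dy=-1->C; (2,8):dx=+4,dy=+6->C; (2,9):dx=-4,dy=-6->C; (3,4):dx=-4,dy=-7->C
  (3,5):dx=-7,dy=-11->C; (3,6):dx=+1,dy=+5->C; (3,7):dx=-3,dy=-4->C; (3,8):dx=+3,dy=+3->C
  (3,9):dx=-5,dy=-9->C; (4,5):dx=-3,dy=-4->C; (4,6):dx=+5,dy=+12->C; (4,7):dx=+1,dy=+3->C
  (4,8):dx=+7,dy=+10->C; (4,9):dx=-1,dy=-2->C; (5,6):dx=+8,dy=+16->C; (5,7):dx=+4,dy=+7->C
  (5,8):dx=+10,dy=+14->C; (5,9):dx=+2,dy=+2->C; (6,7):dx=-4,dy=-9->C; (6,8):dx=+2,dy=-2->D
  (6,9):dx=-6,dy=-14->C; (7,8):dx=+6,dy=+7->C; (7,9):dx=-2,dy=-5->C; (8,9):dx=-8,dy=-12->C
Step 2: C = 33, D = 3, total pairs = 36.
Step 3: tau = (C - D)/(n(n-1)/2) = (33 - 3)/36 = 0.833333.
Step 4: Exact two-sided p-value (enumerate n! = 362880 permutations of y under H0): p = 0.000854.
Step 5: alpha = 0.05. reject H0.

tau_b = 0.8333 (C=33, D=3), p = 0.000854, reject H0.


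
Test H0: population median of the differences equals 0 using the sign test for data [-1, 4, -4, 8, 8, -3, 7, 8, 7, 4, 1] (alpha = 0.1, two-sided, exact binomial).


Step 1: Discard zero differences. Original n = 11; n_eff = number of nonzero differences = 11.
Nonzero differences (with sign): -1, +4, -4, +8, +8, -3, +7, +8, +7, +4, +1
Step 2: Count signs: positive = 8, negative = 3.
Step 3: Under H0: P(positive) = 0.5, so the number of positives S ~ Bin(11, 0.5).
Step 4: Two-sided exact p-value = sum of Bin(11,0.5) probabilities at or below the observed probability = 0.226562.
Step 5: alpha = 0.1. fail to reject H0.

n_eff = 11, pos = 8, neg = 3, p = 0.226562, fail to reject H0.


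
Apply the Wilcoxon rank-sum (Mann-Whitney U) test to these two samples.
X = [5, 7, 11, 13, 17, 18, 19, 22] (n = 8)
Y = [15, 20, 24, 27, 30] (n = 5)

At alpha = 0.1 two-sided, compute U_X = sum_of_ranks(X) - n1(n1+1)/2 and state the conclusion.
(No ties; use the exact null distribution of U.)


Step 1: Combine and sort all 13 observations; assign midranks.
sorted (value, group): (5,X), (7,X), (11,X), (13,X), (15,Y), (17,X), (18,X), (19,X), (20,Y), (22,X), (24,Y), (27,Y), (30,Y)
ranks: 5->1, 7->2, 11->3, 13->4, 15->5, 17->6, 18->7, 19->8, 20->9, 22->10, 24->11, 27->12, 30->13
Step 2: Rank sum for X: R1 = 1 + 2 + 3 + 4 + 6 + 7 + 8 + 10 = 41.
Step 3: U_X = R1 - n1(n1+1)/2 = 41 - 8*9/2 = 41 - 36 = 5.
       U_Y = n1*n2 - U_X = 40 - 5 = 35.
Step 4: No ties, so the exact null distribution of U (based on enumerating the C(13,8) = 1287 equally likely rank assignments) gives the two-sided p-value.
Step 5: p-value = 0.029526; compare to alpha = 0.1. reject H0.

U_X = 5, p = 0.029526, reject H0 at alpha = 0.1.


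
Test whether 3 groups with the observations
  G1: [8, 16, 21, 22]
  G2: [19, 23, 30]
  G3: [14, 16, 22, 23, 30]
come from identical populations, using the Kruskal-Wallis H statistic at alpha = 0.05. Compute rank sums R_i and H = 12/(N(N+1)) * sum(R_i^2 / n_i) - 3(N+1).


Step 1: Combine all N = 12 observations and assign midranks.
sorted (value, group, rank): (8,G1,1), (14,G3,2), (16,G1,3.5), (16,G3,3.5), (19,G2,5), (21,G1,6), (22,G1,7.5), (22,G3,7.5), (23,G2,9.5), (23,G3,9.5), (30,G2,11.5), (30,G3,11.5)
Step 2: Sum ranks within each group.
R_1 = 18 (n_1 = 4)
R_2 = 26 (n_2 = 3)
R_3 = 34 (n_3 = 5)
Step 3: H = 12/(N(N+1)) * sum(R_i^2/n_i) - 3(N+1)
     = 12/(12*13) * (18^2/4 + 26^2/3 + 34^2/5) - 3*13
     = 0.076923 * 537.533 - 39
     = 2.348718.
Step 4: Ties present; correction factor C = 1 - 24/(12^3 - 12) = 0.986014. Corrected H = 2.348718 / 0.986014 = 2.382033.
Step 5: Under H0, H ~ chi^2(2); p-value = 0.303912.
Step 6: alpha = 0.05. fail to reject H0.

H = 2.3820, df = 2, p = 0.303912, fail to reject H0.


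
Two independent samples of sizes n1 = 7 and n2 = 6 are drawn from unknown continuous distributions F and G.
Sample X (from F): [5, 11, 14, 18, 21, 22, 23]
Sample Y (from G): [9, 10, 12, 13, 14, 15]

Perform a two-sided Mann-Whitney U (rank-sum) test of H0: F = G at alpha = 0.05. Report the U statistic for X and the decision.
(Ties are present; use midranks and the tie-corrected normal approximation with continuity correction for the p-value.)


Step 1: Combine and sort all 13 observations; assign midranks.
sorted (value, group): (5,X), (9,Y), (10,Y), (11,X), (12,Y), (13,Y), (14,X), (14,Y), (15,Y), (18,X), (21,X), (22,X), (23,X)
ranks: 5->1, 9->2, 10->3, 11->4, 12->5, 13->6, 14->7.5, 14->7.5, 15->9, 18->10, 21->11, 22->12, 23->13
Step 2: Rank sum for X: R1 = 1 + 4 + 7.5 + 10 + 11 + 12 + 13 = 58.5.
Step 3: U_X = R1 - n1(n1+1)/2 = 58.5 - 7*8/2 = 58.5 - 28 = 30.5.
       U_Y = n1*n2 - U_X = 42 - 30.5 = 11.5.
Step 4: Ties are present, so use the tie-corrected normal approximation (with continuity correction) for the p-value.
Step 5: p-value = 0.197926; compare to alpha = 0.05. fail to reject H0.

U_X = 30.5, p = 0.197926, fail to reject H0 at alpha = 0.05.


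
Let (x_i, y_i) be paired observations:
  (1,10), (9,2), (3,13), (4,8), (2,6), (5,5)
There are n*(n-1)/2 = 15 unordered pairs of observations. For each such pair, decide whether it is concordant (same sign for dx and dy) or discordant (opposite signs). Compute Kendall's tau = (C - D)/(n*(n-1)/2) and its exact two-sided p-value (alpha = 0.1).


Step 1: Enumerate the 15 unordered pairs (i,j) with i<j and classify each by sign(x_j-x_i) * sign(y_j-y_i).
  (1,2):dx=+8,dy=-8->D; (1,3):dx=+2,dy=+3->C; (1,4):dx=+3,dy=-2->D; (1,5):dx=+1,dy=-4->D
  (1,6):dx=+4,dy=-5->D; (2,3):dx=-6,dy=+11->D; (2,4):dx=-5,dy=+6->D; (2,5):dx=-7,dy=+4->D
  (2,6):dx=-4,dy=+3->D; (3,4):dx=+1,dy=-5->D; (3,5):dx=-1,dy=-7->C; (3,6):dx=+2,dy=-8->D
  (4,5):dx=-2,dy=-2->C; (4,6):dx=+1,dy=-3->D; (5,6):dx=+3,dy=-1->D
Step 2: C = 3, D = 12, total pairs = 15.
Step 3: tau = (C - D)/(n(n-1)/2) = (3 - 12)/15 = -0.600000.
Step 4: Exact two-sided p-value (enumerate n! = 720 permutations of y under H0): p = 0.136111.
Step 5: alpha = 0.1. fail to reject H0.

tau_b = -0.6000 (C=3, D=12), p = 0.136111, fail to reject H0.


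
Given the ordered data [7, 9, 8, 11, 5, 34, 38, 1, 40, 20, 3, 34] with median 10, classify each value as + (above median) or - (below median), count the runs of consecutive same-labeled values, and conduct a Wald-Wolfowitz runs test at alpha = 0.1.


Step 1: Compute median = 10; label A = above, B = below.
Labels in order: BBBABAABAABA  (n_A = 6, n_B = 6)
Step 2: Count runs R = 8.
Step 3: Under H0 (random ordering), E[R] = 2*n_A*n_B/(n_A+n_B) + 1 = 2*6*6/12 + 1 = 7.0000.
        Var[R] = 2*n_A*n_B*(2*n_A*n_B - n_A - n_B) / ((n_A+n_B)^2 * (n_A+n_B-1)) = 4320/1584 = 2.7273.
        SD[R] = 1.6514.
Step 4: Continuity-corrected z = (R - 0.5 - E[R]) / SD[R] = (8 - 0.5 - 7.0000) / 1.6514 = 0.3028.
Step 5: Two-sided p-value via normal approximation = 2*(1 - Phi(|z|)) = 0.762069.
Step 6: alpha = 0.1. fail to reject H0.

R = 8, z = 0.3028, p = 0.762069, fail to reject H0.


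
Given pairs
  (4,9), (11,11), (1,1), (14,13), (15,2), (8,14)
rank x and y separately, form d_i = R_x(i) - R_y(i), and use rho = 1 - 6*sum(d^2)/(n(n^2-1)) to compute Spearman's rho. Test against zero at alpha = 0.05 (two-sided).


Step 1: Rank x and y separately (midranks; no ties here).
rank(x): 4->2, 11->4, 1->1, 14->5, 15->6, 8->3
rank(y): 9->3, 11->4, 1->1, 13->5, 2->2, 14->6
Step 2: d_i = R_x(i) - R_y(i); compute d_i^2.
  (2-3)^2=1, (4-4)^2=0, (1-1)^2=0, (5-5)^2=0, (6-2)^2=16, (3-6)^2=9
sum(d^2) = 26.
Step 3: rho = 1 - 6*26 / (6*(6^2 - 1)) = 1 - 156/210 = 0.257143.
Step 4: Under H0, t = rho * sqrt((n-2)/(1-rho^2)) = 0.5322 ~ t(4).
Step 5: Two-sided p-value from the t-distribution with 4 df = 0.622787.
Step 6: alpha = 0.05. fail to reject H0.

rho = 0.2571, p = 0.622787, fail to reject H0 at alpha = 0.05.


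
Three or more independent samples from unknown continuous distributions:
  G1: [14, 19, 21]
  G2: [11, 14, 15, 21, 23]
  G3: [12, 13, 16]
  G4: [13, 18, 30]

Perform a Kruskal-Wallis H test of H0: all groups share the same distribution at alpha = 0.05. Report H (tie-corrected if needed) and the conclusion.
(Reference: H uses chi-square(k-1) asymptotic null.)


Step 1: Combine all N = 14 observations and assign midranks.
sorted (value, group, rank): (11,G2,1), (12,G3,2), (13,G3,3.5), (13,G4,3.5), (14,G1,5.5), (14,G2,5.5), (15,G2,7), (16,G3,8), (18,G4,9), (19,G1,10), (21,G1,11.5), (21,G2,11.5), (23,G2,13), (30,G4,14)
Step 2: Sum ranks within each group.
R_1 = 27 (n_1 = 3)
R_2 = 38 (n_2 = 5)
R_3 = 13.5 (n_3 = 3)
R_4 = 26.5 (n_4 = 3)
Step 3: H = 12/(N(N+1)) * sum(R_i^2/n_i) - 3(N+1)
     = 12/(14*15) * (27^2/3 + 38^2/5 + 13.5^2/3 + 26.5^2/3) - 3*15
     = 0.057143 * 826.633 - 45
     = 2.236190.
Step 4: Ties present; correction factor C = 1 - 18/(14^3 - 14) = 0.993407. Corrected H = 2.236190 / 0.993407 = 2.251032.
Step 5: Under H0, H ~ chi^2(3); p-value = 0.521967.
Step 6: alpha = 0.05. fail to reject H0.

H = 2.2510, df = 3, p = 0.521967, fail to reject H0.


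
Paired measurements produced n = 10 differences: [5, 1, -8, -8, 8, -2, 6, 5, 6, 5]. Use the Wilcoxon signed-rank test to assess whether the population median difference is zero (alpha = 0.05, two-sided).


Step 1: Drop any zero differences (none here) and take |d_i|.
|d| = [5, 1, 8, 8, 8, 2, 6, 5, 6, 5]
Step 2: Midrank |d_i| (ties get averaged ranks).
ranks: |5|->4, |1|->1, |8|->9, |8|->9, |8|->9, |2|->2, |6|->6.5, |5|->4, |6|->6.5, |5|->4
Step 3: Attach original signs; sum ranks with positive sign and with negative sign.
W+ = 4 + 1 + 9 + 6.5 + 4 + 6.5 + 4 = 35
W- = 9 + 9 + 2 = 20
(Check: W+ + W- = 55 should equal n(n+1)/2 = 55.)
Step 4: Test statistic W = min(W+, W-) = 20.
Step 5: Ties in |d|, so use the tie-corrected normal approximation.
        E[W] = n(n+1)/4 = 10*11/4 = 27.5.
        Tie groups: |d|=5 (t=3), |d|=6 (t=2), |d|=8 (t=3); sum(t^3 - t) = 54.
        Var[W] = n(n+1)(2n+1)/24 - sum(t^3-t)/48 = 2310/24 - 54/48 = 95.125.
        z = (W - E[W]) / sqrt(Var[W]) = (20 - 27.5) / 9.7532 = -0.7690.
        Two-sided p = 2*Phi(z) = 0.441906.
Step 6: alpha = 0.05. fail to reject H0.

W+ = 35, W- = 20, W = min = 20, p = 0.441906, fail to reject H0.


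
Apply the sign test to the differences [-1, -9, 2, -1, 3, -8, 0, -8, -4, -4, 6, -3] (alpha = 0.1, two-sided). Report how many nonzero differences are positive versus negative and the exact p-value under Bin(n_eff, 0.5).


Step 1: Discard zero differences. Original n = 12; n_eff = number of nonzero differences = 11.
Nonzero differences (with sign): -1, -9, +2, -1, +3, -8, -8, -4, -4, +6, -3
Step 2: Count signs: positive = 3, negative = 8.
Step 3: Under H0: P(positive) = 0.5, so the number of positives S ~ Bin(11, 0.5).
Step 4: Two-sided exact p-value = sum of Bin(11,0.5) probabilities at or below the observed probability = 0.226562.
Step 5: alpha = 0.1. fail to reject H0.

n_eff = 11, pos = 3, neg = 8, p = 0.226562, fail to reject H0.


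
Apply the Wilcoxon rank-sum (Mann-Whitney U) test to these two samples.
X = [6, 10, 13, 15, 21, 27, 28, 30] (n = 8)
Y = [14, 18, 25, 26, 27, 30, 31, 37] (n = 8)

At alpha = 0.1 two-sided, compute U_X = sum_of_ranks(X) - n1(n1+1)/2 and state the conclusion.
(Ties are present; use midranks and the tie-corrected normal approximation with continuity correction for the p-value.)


Step 1: Combine and sort all 16 observations; assign midranks.
sorted (value, group): (6,X), (10,X), (13,X), (14,Y), (15,X), (18,Y), (21,X), (25,Y), (26,Y), (27,X), (27,Y), (28,X), (30,X), (30,Y), (31,Y), (37,Y)
ranks: 6->1, 10->2, 13->3, 14->4, 15->5, 18->6, 21->7, 25->8, 26->9, 27->10.5, 27->10.5, 28->12, 30->13.5, 30->13.5, 31->15, 37->16
Step 2: Rank sum for X: R1 = 1 + 2 + 3 + 5 + 7 + 10.5 + 12 + 13.5 = 54.
Step 3: U_X = R1 - n1(n1+1)/2 = 54 - 8*9/2 = 54 - 36 = 18.
       U_Y = n1*n2 - U_X = 64 - 18 = 46.
Step 4: Ties are present, so use the tie-corrected normal approximation (with continuity correction) for the p-value.
Step 5: p-value = 0.155645; compare to alpha = 0.1. fail to reject H0.

U_X = 18, p = 0.155645, fail to reject H0 at alpha = 0.1.


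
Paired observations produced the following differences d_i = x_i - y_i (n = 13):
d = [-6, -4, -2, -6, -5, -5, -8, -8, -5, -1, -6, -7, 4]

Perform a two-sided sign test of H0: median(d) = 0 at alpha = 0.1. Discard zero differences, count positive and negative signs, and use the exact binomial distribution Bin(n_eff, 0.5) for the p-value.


Step 1: Discard zero differences. Original n = 13; n_eff = number of nonzero differences = 13.
Nonzero differences (with sign): -6, -4, -2, -6, -5, -5, -8, -8, -5, -1, -6, -7, +4
Step 2: Count signs: positive = 1, negative = 12.
Step 3: Under H0: P(positive) = 0.5, so the number of positives S ~ Bin(13, 0.5).
Step 4: Two-sided exact p-value = sum of Bin(13,0.5) probabilities at or below the observed probability = 0.003418.
Step 5: alpha = 0.1. reject H0.

n_eff = 13, pos = 1, neg = 12, p = 0.003418, reject H0.


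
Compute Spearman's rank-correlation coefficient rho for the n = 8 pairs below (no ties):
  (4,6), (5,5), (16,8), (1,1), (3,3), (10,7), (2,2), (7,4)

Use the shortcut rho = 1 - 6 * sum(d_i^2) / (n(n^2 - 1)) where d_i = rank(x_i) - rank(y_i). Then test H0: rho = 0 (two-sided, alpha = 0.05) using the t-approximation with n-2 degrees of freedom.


Step 1: Rank x and y separately (midranks; no ties here).
rank(x): 4->4, 5->5, 16->8, 1->1, 3->3, 10->7, 2->2, 7->6
rank(y): 6->6, 5->5, 8->8, 1->1, 3->3, 7->7, 2->2, 4->4
Step 2: d_i = R_x(i) - R_y(i); compute d_i^2.
  (4-6)^2=4, (5-5)^2=0, (8-8)^2=0, (1-1)^2=0, (3-3)^2=0, (7-7)^2=0, (2-2)^2=0, (6-4)^2=4
sum(d^2) = 8.
Step 3: rho = 1 - 6*8 / (8*(8^2 - 1)) = 1 - 48/504 = 0.904762.
Step 4: Under H0, t = rho * sqrt((n-2)/(1-rho^2)) = 5.2034 ~ t(6).
Step 5: Two-sided p-value from the t-distribution with 6 df = 0.002008.
Step 6: alpha = 0.05. reject H0.

rho = 0.9048, p = 0.002008, reject H0 at alpha = 0.05.


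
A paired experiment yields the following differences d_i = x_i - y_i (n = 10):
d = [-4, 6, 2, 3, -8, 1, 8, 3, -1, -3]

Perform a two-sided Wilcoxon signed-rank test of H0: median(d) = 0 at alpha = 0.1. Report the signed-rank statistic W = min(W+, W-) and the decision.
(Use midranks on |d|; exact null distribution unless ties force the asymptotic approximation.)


Step 1: Drop any zero differences (none here) and take |d_i|.
|d| = [4, 6, 2, 3, 8, 1, 8, 3, 1, 3]
Step 2: Midrank |d_i| (ties get averaged ranks).
ranks: |4|->7, |6|->8, |2|->3, |3|->5, |8|->9.5, |1|->1.5, |8|->9.5, |3|->5, |1|->1.5, |3|->5
Step 3: Attach original signs; sum ranks with positive sign and with negative sign.
W+ = 8 + 3 + 5 + 1.5 + 9.5 + 5 = 32
W- = 7 + 9.5 + 1.5 + 5 = 23
(Check: W+ + W- = 55 should equal n(n+1)/2 = 55.)
Step 4: Test statistic W = min(W+, W-) = 23.
Step 5: Ties in |d|, so use the tie-corrected normal approximation.
        E[W] = n(n+1)/4 = 10*11/4 = 27.5.
        Tie groups: |d|=1 (t=2), |d|=3 (t=3), |d|=8 (t=2); sum(t^3 - t) = 36.
        Var[W] = n(n+1)(2n+1)/24 - sum(t^3-t)/48 = 2310/24 - 36/48 = 95.5.
        z = (W - E[W]) / sqrt(Var[W]) = (23 - 27.5) / 9.7724 = -0.4605.
        Two-sided p = 2*Phi(z) = 0.645172.
Step 6: alpha = 0.1. fail to reject H0.

W+ = 32, W- = 23, W = min = 23, p = 0.645172, fail to reject H0.


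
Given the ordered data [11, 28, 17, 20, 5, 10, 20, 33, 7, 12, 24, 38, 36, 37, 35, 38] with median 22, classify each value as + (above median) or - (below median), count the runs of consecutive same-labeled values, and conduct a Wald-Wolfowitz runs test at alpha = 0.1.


Step 1: Compute median = 22; label A = above, B = below.
Labels in order: BABBBBBABBAAAAAA  (n_A = 8, n_B = 8)
Step 2: Count runs R = 6.
Step 3: Under H0 (random ordering), E[R] = 2*n_A*n_B/(n_A+n_B) + 1 = 2*8*8/16 + 1 = 9.0000.
        Var[R] = 2*n_A*n_B*(2*n_A*n_B - n_A - n_B) / ((n_A+n_B)^2 * (n_A+n_B-1)) = 14336/3840 = 3.7333.
        SD[R] = 1.9322.
Step 4: Continuity-corrected z = (R + 0.5 - E[R]) / SD[R] = (6 + 0.5 - 9.0000) / 1.9322 = -1.2939.
Step 5: Two-sided p-value via normal approximation = 2*(1 - Phi(|z|)) = 0.195709.
Step 6: alpha = 0.1. fail to reject H0.

R = 6, z = -1.2939, p = 0.195709, fail to reject H0.


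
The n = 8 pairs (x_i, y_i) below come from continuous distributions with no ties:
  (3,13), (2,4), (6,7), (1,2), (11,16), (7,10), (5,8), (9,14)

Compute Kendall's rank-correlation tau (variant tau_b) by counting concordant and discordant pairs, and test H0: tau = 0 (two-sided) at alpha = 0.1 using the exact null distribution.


Step 1: Enumerate the 28 unordered pairs (i,j) with i<j and classify each by sign(x_j-x_i) * sign(y_j-y_i).
  (1,2):dx=-1,dy=-9->C; (1,3):dx=+3,dy=-6->D; (1,4):dx=-2,dy=-11->C; (1,5):dx=+8,dy=+3->C
  (1,6):dx=+4,dy=-3->D; (1,7):dx=+2,dy=-5->D; (1,8):dx=+6,dy=+1->C; (2,3):dx=+4,dy=+3->C
  (2,4):dx=-1,dy=-2->C; (2,5):dx=+9,dy=+12->C; (2,6):dx=+5,dy=+6->C; (2,7):dx=+3,dy=+4->C
  (2,8):dx=+7,dy=+10->C; (3,4):dx=-5,dy=-5->C; (3,5):dx=+5,dy=+9->C; (3,6):dx=+1,dy=+3->C
  (3,7):dx=-1,dy=+1->D; (3,8):dx=+3,dy=+7->C; (4,5):dx=+10,dy=+14->C; (4,6):dx=+6,dy=+8->C
  (4,7):dx=+4,dy=+6->C; (4,8):dx=+8,dy=+12->C; (5,6):dx=-4,dy=-6->C; (5,7):dx=-6,dy=-8->C
  (5,8):dx=-2,dy=-2->C; (6,7):dx=-2,dy=-2->C; (6,8):dx=+2,dy=+4->C; (7,8):dx=+4,dy=+6->C
Step 2: C = 24, D = 4, total pairs = 28.
Step 3: tau = (C - D)/(n(n-1)/2) = (24 - 4)/28 = 0.714286.
Step 4: Exact two-sided p-value (enumerate n! = 40320 permutations of y under H0): p = 0.014137.
Step 5: alpha = 0.1. reject H0.

tau_b = 0.7143 (C=24, D=4), p = 0.014137, reject H0.


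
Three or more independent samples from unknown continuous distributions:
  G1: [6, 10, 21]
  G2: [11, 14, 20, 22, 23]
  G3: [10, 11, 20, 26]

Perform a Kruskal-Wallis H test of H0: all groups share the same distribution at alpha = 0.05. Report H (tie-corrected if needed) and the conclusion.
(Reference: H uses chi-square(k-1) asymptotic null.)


Step 1: Combine all N = 12 observations and assign midranks.
sorted (value, group, rank): (6,G1,1), (10,G1,2.5), (10,G3,2.5), (11,G2,4.5), (11,G3,4.5), (14,G2,6), (20,G2,7.5), (20,G3,7.5), (21,G1,9), (22,G2,10), (23,G2,11), (26,G3,12)
Step 2: Sum ranks within each group.
R_1 = 12.5 (n_1 = 3)
R_2 = 39 (n_2 = 5)
R_3 = 26.5 (n_3 = 4)
Step 3: H = 12/(N(N+1)) * sum(R_i^2/n_i) - 3(N+1)
     = 12/(12*13) * (12.5^2/3 + 39^2/5 + 26.5^2/4) - 3*13
     = 0.076923 * 531.846 - 39
     = 1.911218.
Step 4: Ties present; correction factor C = 1 - 18/(12^3 - 12) = 0.989510. Corrected H = 1.911218 / 0.989510 = 1.931478.
Step 5: Under H0, H ~ chi^2(2); p-value = 0.380702.
Step 6: alpha = 0.05. fail to reject H0.

H = 1.9315, df = 2, p = 0.380702, fail to reject H0.


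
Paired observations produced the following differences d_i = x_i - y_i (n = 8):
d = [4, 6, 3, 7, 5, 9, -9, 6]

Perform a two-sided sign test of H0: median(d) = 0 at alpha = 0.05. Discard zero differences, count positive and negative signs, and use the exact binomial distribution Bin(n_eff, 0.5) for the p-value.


Step 1: Discard zero differences. Original n = 8; n_eff = number of nonzero differences = 8.
Nonzero differences (with sign): +4, +6, +3, +7, +5, +9, -9, +6
Step 2: Count signs: positive = 7, negative = 1.
Step 3: Under H0: P(positive) = 0.5, so the number of positives S ~ Bin(8, 0.5).
Step 4: Two-sided exact p-value = sum of Bin(8,0.5) probabilities at or below the observed probability = 0.070312.
Step 5: alpha = 0.05. fail to reject H0.

n_eff = 8, pos = 7, neg = 1, p = 0.070312, fail to reject H0.


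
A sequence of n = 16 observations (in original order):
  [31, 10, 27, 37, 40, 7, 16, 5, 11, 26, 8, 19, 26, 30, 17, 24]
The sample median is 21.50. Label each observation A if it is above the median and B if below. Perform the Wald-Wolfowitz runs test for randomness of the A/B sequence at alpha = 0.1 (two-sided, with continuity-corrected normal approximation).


Step 1: Compute median = 21.50; label A = above, B = below.
Labels in order: ABAAABBBBABBAABA  (n_A = 8, n_B = 8)
Step 2: Count runs R = 9.
Step 3: Under H0 (random ordering), E[R] = 2*n_A*n_B/(n_A+n_B) + 1 = 2*8*8/16 + 1 = 9.0000.
        Var[R] = 2*n_A*n_B*(2*n_A*n_B - n_A - n_B) / ((n_A+n_B)^2 * (n_A+n_B-1)) = 14336/3840 = 3.7333.
        SD[R] = 1.9322.
Step 4: R = E[R], so z = 0 with no continuity correction.
Step 5: Two-sided p-value via normal approximation = 2*(1 - Phi(|z|)) = 1.000000.
Step 6: alpha = 0.1. fail to reject H0.

R = 9, z = 0.0000, p = 1.000000, fail to reject H0.


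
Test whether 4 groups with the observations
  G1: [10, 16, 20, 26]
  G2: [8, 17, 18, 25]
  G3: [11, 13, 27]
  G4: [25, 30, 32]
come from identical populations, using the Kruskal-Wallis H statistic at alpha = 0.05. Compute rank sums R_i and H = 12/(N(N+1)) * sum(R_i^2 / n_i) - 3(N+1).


Step 1: Combine all N = 14 observations and assign midranks.
sorted (value, group, rank): (8,G2,1), (10,G1,2), (11,G3,3), (13,G3,4), (16,G1,5), (17,G2,6), (18,G2,7), (20,G1,8), (25,G2,9.5), (25,G4,9.5), (26,G1,11), (27,G3,12), (30,G4,13), (32,G4,14)
Step 2: Sum ranks within each group.
R_1 = 26 (n_1 = 4)
R_2 = 23.5 (n_2 = 4)
R_3 = 19 (n_3 = 3)
R_4 = 36.5 (n_4 = 3)
Step 3: H = 12/(N(N+1)) * sum(R_i^2/n_i) - 3(N+1)
     = 12/(14*15) * (26^2/4 + 23.5^2/4 + 19^2/3 + 36.5^2/3) - 3*15
     = 0.057143 * 871.479 - 45
     = 4.798810.
Step 4: Ties present; correction factor C = 1 - 6/(14^3 - 14) = 0.997802. Corrected H = 4.798810 / 0.997802 = 4.809380.
Step 5: Under H0, H ~ chi^2(3); p-value = 0.186299.
Step 6: alpha = 0.05. fail to reject H0.

H = 4.8094, df = 3, p = 0.186299, fail to reject H0.


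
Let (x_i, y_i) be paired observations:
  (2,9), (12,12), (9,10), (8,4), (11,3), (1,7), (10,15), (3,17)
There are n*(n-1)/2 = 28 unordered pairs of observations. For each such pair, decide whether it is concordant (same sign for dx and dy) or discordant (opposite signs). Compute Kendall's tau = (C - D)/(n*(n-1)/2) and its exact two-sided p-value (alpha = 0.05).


Step 1: Enumerate the 28 unordered pairs (i,j) with i<j and classify each by sign(x_j-x_i) * sign(y_j-y_i).
  (1,2):dx=+10,dy=+3->C; (1,3):dx=+7,dy=+1->C; (1,4):dx=+6,dy=-5->D; (1,5):dx=+9,dy=-6->D
  (1,6):dx=-1,dy=-2->C; (1,7):dx=+8,dy=+6->C; (1,8):dx=+1,dy=+8->C; (2,3):dx=-3,dy=-2->C
  (2,4):dx=-4,dy=-8->C; (2,5):dx=-1,dy=-9->C; (2,6):dx=-11,dy=-5->C; (2,7):dx=-2,dy=+3->D
  (2,8):dx=-9,dy=+5->D; (3,4):dx=-1,dy=-6->C; (3,5):dx=+2,dy=-7->D; (3,6):dx=-8,dy=-3->C
  (3,7):dx=+1,dy=+5->C; (3,8):dx=-6,dy=+7->D; (4,5):dx=+3,dy=-1->D; (4,6):dx=-7,dy=+3->D
  (4,7):dx=+2,dy=+11->C; (4,8):dx=-5,dy=+13->D; (5,6):dx=-10,dy=+4->D; (5,7):dx=-1,dy=+12->D
  (5,8):dx=-8,dy=+14->D; (6,7):dx=+9,dy=+8->C; (6,8):dx=+2,dy=+10->C; (7,8):dx=-7,dy=+2->D
Step 2: C = 15, D = 13, total pairs = 28.
Step 3: tau = (C - D)/(n(n-1)/2) = (15 - 13)/28 = 0.071429.
Step 4: Exact two-sided p-value (enumerate n! = 40320 permutations of y under H0): p = 0.904861.
Step 5: alpha = 0.05. fail to reject H0.

tau_b = 0.0714 (C=15, D=13), p = 0.904861, fail to reject H0.


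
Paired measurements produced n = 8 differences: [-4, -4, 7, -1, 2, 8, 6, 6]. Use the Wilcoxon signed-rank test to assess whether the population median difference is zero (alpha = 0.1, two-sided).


Step 1: Drop any zero differences (none here) and take |d_i|.
|d| = [4, 4, 7, 1, 2, 8, 6, 6]
Step 2: Midrank |d_i| (ties get averaged ranks).
ranks: |4|->3.5, |4|->3.5, |7|->7, |1|->1, |2|->2, |8|->8, |6|->5.5, |6|->5.5
Step 3: Attach original signs; sum ranks with positive sign and with negative sign.
W+ = 7 + 2 + 8 + 5.5 + 5.5 = 28
W- = 3.5 + 3.5 + 1 = 8
(Check: W+ + W- = 36 should equal n(n+1)/2 = 36.)
Step 4: Test statistic W = min(W+, W-) = 8.
Step 5: Ties in |d|, so use the tie-corrected normal approximation.
        E[W] = n(n+1)/4 = 8*9/4 = 18.
        Tie groups: |d|=4 (t=2), |d|=6 (t=2); sum(t^3 - t) = 12.
        Var[W] = n(n+1)(2n+1)/24 - sum(t^3-t)/48 = 1224/24 - 12/48 = 50.75.
        z = (W - E[W]) / sqrt(Var[W]) = (8 - 18) / 7.1239 = -1.4037.
        Two-sided p = 2*Phi(z) = 0.160401.
Step 6: alpha = 0.1. fail to reject H0.

W+ = 28, W- = 8, W = min = 8, p = 0.160401, fail to reject H0.


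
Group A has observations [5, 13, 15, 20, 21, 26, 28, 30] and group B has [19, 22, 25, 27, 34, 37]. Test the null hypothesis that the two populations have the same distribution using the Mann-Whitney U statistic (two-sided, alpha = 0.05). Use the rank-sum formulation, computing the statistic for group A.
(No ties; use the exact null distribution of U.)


Step 1: Combine and sort all 14 observations; assign midranks.
sorted (value, group): (5,X), (13,X), (15,X), (19,Y), (20,X), (21,X), (22,Y), (25,Y), (26,X), (27,Y), (28,X), (30,X), (34,Y), (37,Y)
ranks: 5->1, 13->2, 15->3, 19->4, 20->5, 21->6, 22->7, 25->8, 26->9, 27->10, 28->11, 30->12, 34->13, 37->14
Step 2: Rank sum for X: R1 = 1 + 2 + 3 + 5 + 6 + 9 + 11 + 12 = 49.
Step 3: U_X = R1 - n1(n1+1)/2 = 49 - 8*9/2 = 49 - 36 = 13.
       U_Y = n1*n2 - U_X = 48 - 13 = 35.
Step 4: No ties, so the exact null distribution of U (based on enumerating the C(14,8) = 3003 equally likely rank assignments) gives the two-sided p-value.
Step 5: p-value = 0.181152; compare to alpha = 0.05. fail to reject H0.

U_X = 13, p = 0.181152, fail to reject H0 at alpha = 0.05.


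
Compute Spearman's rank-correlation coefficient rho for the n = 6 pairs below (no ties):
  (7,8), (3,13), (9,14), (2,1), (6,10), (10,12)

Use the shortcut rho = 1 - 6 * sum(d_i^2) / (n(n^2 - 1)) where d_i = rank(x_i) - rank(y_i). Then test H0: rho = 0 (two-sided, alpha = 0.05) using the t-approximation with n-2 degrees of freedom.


Step 1: Rank x and y separately (midranks; no ties here).
rank(x): 7->4, 3->2, 9->5, 2->1, 6->3, 10->6
rank(y): 8->2, 13->5, 14->6, 1->1, 10->3, 12->4
Step 2: d_i = R_x(i) - R_y(i); compute d_i^2.
  (4-2)^2=4, (2-5)^2=9, (5-6)^2=1, (1-1)^2=0, (3-3)^2=0, (6-4)^2=4
sum(d^2) = 18.
Step 3: rho = 1 - 6*18 / (6*(6^2 - 1)) = 1 - 108/210 = 0.485714.
Step 4: Under H0, t = rho * sqrt((n-2)/(1-rho^2)) = 1.1113 ~ t(4).
Step 5: Two-sided p-value from the t-distribution with 4 df = 0.328723.
Step 6: alpha = 0.05. fail to reject H0.

rho = 0.4857, p = 0.328723, fail to reject H0 at alpha = 0.05.


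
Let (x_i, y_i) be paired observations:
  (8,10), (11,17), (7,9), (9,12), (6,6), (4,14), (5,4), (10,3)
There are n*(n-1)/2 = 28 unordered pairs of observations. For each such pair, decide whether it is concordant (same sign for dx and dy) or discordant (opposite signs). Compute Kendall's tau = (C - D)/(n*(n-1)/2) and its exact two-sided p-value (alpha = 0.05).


Step 1: Enumerate the 28 unordered pairs (i,j) with i<j and classify each by sign(x_j-x_i) * sign(y_j-y_i).
  (1,2):dx=+3,dy=+7->C; (1,3):dx=-1,dy=-1->C; (1,4):dx=+1,dy=+2->C; (1,5):dx=-2,dy=-4->C
  (1,6):dx=-4,dy=+4->D; (1,7):dx=-3,dy=-6->C; (1,8):dx=+2,dy=-7->D; (2,3):dx=-4,dy=-8->C
  (2,4):dx=-2,dy=-5->C; (2,5):dx=-5,dy=-11->C; (2,6):dx=-7,dy=-3->C; (2,7):dx=-6,dy=-13->C
  (2,8):dx=-1,dy=-14->C; (3,4):dx=+2,dy=+3->C; (3,5):dx=-1,dy=-3->C; (3,6):dx=-3,dy=+5->D
  (3,7):dx=-2,dy=-5->C; (3,8):dx=+3,dy=-6->D; (4,5):dx=-3,dy=-6->C; (4,6):dx=-5,dy=+2->D
  (4,7):dx=-4,dy=-8->C; (4,8):dx=+1,dy=-9->D; (5,6):dx=-2,dy=+8->D; (5,7):dx=-1,dy=-2->C
  (5,8):dx=+4,dy=-3->D; (6,7):dx=+1,dy=-10->D; (6,8):dx=+6,dy=-11->D; (7,8):dx=+5,dy=-1->D
Step 2: C = 17, D = 11, total pairs = 28.
Step 3: tau = (C - D)/(n(n-1)/2) = (17 - 11)/28 = 0.214286.
Step 4: Exact two-sided p-value (enumerate n! = 40320 permutations of y under H0): p = 0.548413.
Step 5: alpha = 0.05. fail to reject H0.

tau_b = 0.2143 (C=17, D=11), p = 0.548413, fail to reject H0.


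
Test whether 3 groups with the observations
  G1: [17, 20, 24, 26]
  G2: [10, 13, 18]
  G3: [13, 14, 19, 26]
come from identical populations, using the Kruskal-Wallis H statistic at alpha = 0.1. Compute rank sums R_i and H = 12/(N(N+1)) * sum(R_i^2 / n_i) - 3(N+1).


Step 1: Combine all N = 11 observations and assign midranks.
sorted (value, group, rank): (10,G2,1), (13,G2,2.5), (13,G3,2.5), (14,G3,4), (17,G1,5), (18,G2,6), (19,G3,7), (20,G1,8), (24,G1,9), (26,G1,10.5), (26,G3,10.5)
Step 2: Sum ranks within each group.
R_1 = 32.5 (n_1 = 4)
R_2 = 9.5 (n_2 = 3)
R_3 = 24 (n_3 = 4)
Step 3: H = 12/(N(N+1)) * sum(R_i^2/n_i) - 3(N+1)
     = 12/(11*12) * (32.5^2/4 + 9.5^2/3 + 24^2/4) - 3*12
     = 0.090909 * 438.146 - 36
     = 3.831439.
Step 4: Ties present; correction factor C = 1 - 12/(11^3 - 11) = 0.990909. Corrected H = 3.831439 / 0.990909 = 3.866590.
Step 5: Under H0, H ~ chi^2(2); p-value = 0.144671.
Step 6: alpha = 0.1. fail to reject H0.

H = 3.8666, df = 2, p = 0.144671, fail to reject H0.


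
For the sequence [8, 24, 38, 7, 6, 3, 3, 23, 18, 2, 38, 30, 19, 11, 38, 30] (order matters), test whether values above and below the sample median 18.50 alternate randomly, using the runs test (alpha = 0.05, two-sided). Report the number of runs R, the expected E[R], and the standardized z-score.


Step 1: Compute median = 18.50; label A = above, B = below.
Labels in order: BAABBBBABBAAABAA  (n_A = 8, n_B = 8)
Step 2: Count runs R = 8.
Step 3: Under H0 (random ordering), E[R] = 2*n_A*n_B/(n_A+n_B) + 1 = 2*8*8/16 + 1 = 9.0000.
        Var[R] = 2*n_A*n_B*(2*n_A*n_B - n_A - n_B) / ((n_A+n_B)^2 * (n_A+n_B-1)) = 14336/3840 = 3.7333.
        SD[R] = 1.9322.
Step 4: Continuity-corrected z = (R + 0.5 - E[R]) / SD[R] = (8 + 0.5 - 9.0000) / 1.9322 = -0.2588.
Step 5: Two-sided p-value via normal approximation = 2*(1 - Phi(|z|)) = 0.795809.
Step 6: alpha = 0.05. fail to reject H0.

R = 8, z = -0.2588, p = 0.795809, fail to reject H0.


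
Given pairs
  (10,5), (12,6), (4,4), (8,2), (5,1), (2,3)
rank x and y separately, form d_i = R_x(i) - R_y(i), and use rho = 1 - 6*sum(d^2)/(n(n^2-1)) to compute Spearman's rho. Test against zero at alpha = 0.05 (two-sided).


Step 1: Rank x and y separately (midranks; no ties here).
rank(x): 10->5, 12->6, 4->2, 8->4, 5->3, 2->1
rank(y): 5->5, 6->6, 4->4, 2->2, 1->1, 3->3
Step 2: d_i = R_x(i) - R_y(i); compute d_i^2.
  (5-5)^2=0, (6-6)^2=0, (2-4)^2=4, (4-2)^2=4, (3-1)^2=4, (1-3)^2=4
sum(d^2) = 16.
Step 3: rho = 1 - 6*16 / (6*(6^2 - 1)) = 1 - 96/210 = 0.542857.
Step 4: Under H0, t = rho * sqrt((n-2)/(1-rho^2)) = 1.2928 ~ t(4).
Step 5: Two-sided p-value from the t-distribution with 4 df = 0.265703.
Step 6: alpha = 0.05. fail to reject H0.

rho = 0.5429, p = 0.265703, fail to reject H0 at alpha = 0.05.


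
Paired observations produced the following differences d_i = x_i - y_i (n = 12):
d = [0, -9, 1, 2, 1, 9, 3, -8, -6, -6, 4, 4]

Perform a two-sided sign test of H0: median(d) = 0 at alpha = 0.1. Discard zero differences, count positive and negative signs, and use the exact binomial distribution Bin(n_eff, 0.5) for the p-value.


Step 1: Discard zero differences. Original n = 12; n_eff = number of nonzero differences = 11.
Nonzero differences (with sign): -9, +1, +2, +1, +9, +3, -8, -6, -6, +4, +4
Step 2: Count signs: positive = 7, negative = 4.
Step 3: Under H0: P(positive) = 0.5, so the number of positives S ~ Bin(11, 0.5).
Step 4: Two-sided exact p-value = sum of Bin(11,0.5) probabilities at or below the observed probability = 0.548828.
Step 5: alpha = 0.1. fail to reject H0.

n_eff = 11, pos = 7, neg = 4, p = 0.548828, fail to reject H0.


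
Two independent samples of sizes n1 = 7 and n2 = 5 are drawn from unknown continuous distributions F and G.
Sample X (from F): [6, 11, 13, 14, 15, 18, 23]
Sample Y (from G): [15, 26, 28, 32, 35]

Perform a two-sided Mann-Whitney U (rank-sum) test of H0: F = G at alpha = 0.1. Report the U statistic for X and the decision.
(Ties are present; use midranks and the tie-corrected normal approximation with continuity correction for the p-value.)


Step 1: Combine and sort all 12 observations; assign midranks.
sorted (value, group): (6,X), (11,X), (13,X), (14,X), (15,X), (15,Y), (18,X), (23,X), (26,Y), (28,Y), (32,Y), (35,Y)
ranks: 6->1, 11->2, 13->3, 14->4, 15->5.5, 15->5.5, 18->7, 23->8, 26->9, 28->10, 32->11, 35->12
Step 2: Rank sum for X: R1 = 1 + 2 + 3 + 4 + 5.5 + 7 + 8 = 30.5.
Step 3: U_X = R1 - n1(n1+1)/2 = 30.5 - 7*8/2 = 30.5 - 28 = 2.5.
       U_Y = n1*n2 - U_X = 35 - 2.5 = 32.5.
Step 4: Ties are present, so use the tie-corrected normal approximation (with continuity correction) for the p-value.
Step 5: p-value = 0.018328; compare to alpha = 0.1. reject H0.

U_X = 2.5, p = 0.018328, reject H0 at alpha = 0.1.


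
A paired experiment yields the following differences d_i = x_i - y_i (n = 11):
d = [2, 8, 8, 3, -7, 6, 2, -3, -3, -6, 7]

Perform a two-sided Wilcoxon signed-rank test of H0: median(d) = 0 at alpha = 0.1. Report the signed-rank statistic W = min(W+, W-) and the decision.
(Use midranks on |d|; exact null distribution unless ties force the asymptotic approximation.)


Step 1: Drop any zero differences (none here) and take |d_i|.
|d| = [2, 8, 8, 3, 7, 6, 2, 3, 3, 6, 7]
Step 2: Midrank |d_i| (ties get averaged ranks).
ranks: |2|->1.5, |8|->10.5, |8|->10.5, |3|->4, |7|->8.5, |6|->6.5, |2|->1.5, |3|->4, |3|->4, |6|->6.5, |7|->8.5
Step 3: Attach original signs; sum ranks with positive sign and with negative sign.
W+ = 1.5 + 10.5 + 10.5 + 4 + 6.5 + 1.5 + 8.5 = 43
W- = 8.5 + 4 + 4 + 6.5 = 23
(Check: W+ + W- = 66 should equal n(n+1)/2 = 66.)
Step 4: Test statistic W = min(W+, W-) = 23.
Step 5: Ties in |d|, so use the tie-corrected normal approximation.
        E[W] = n(n+1)/4 = 11*12/4 = 33.
        Tie groups: |d|=2 (t=2), |d|=3 (t=3), |d|=6 (t=2), |d|=7 (t=2), |d|=8 (t=2); sum(t^3 - t) = 48.
        Var[W] = n(n+1)(2n+1)/24 - sum(t^3-t)/48 = 3036/24 - 48/48 = 125.5.
        z = (W - E[W]) / sqrt(Var[W]) = (23 - 33) / 11.2027 = -0.8926.
        Two-sided p = 2*Phi(z) = 0.372048.
Step 6: alpha = 0.1. fail to reject H0.

W+ = 43, W- = 23, W = min = 23, p = 0.372048, fail to reject H0.


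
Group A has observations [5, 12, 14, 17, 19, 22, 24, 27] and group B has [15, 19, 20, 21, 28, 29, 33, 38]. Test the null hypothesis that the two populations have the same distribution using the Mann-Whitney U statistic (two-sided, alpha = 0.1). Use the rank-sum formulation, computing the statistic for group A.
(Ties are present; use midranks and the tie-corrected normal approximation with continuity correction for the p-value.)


Step 1: Combine and sort all 16 observations; assign midranks.
sorted (value, group): (5,X), (12,X), (14,X), (15,Y), (17,X), (19,X), (19,Y), (20,Y), (21,Y), (22,X), (24,X), (27,X), (28,Y), (29,Y), (33,Y), (38,Y)
ranks: 5->1, 12->2, 14->3, 15->4, 17->5, 19->6.5, 19->6.5, 20->8, 21->9, 22->10, 24->11, 27->12, 28->13, 29->14, 33->15, 38->16
Step 2: Rank sum for X: R1 = 1 + 2 + 3 + 5 + 6.5 + 10 + 11 + 12 = 50.5.
Step 3: U_X = R1 - n1(n1+1)/2 = 50.5 - 8*9/2 = 50.5 - 36 = 14.5.
       U_Y = n1*n2 - U_X = 64 - 14.5 = 49.5.
Step 4: Ties are present, so use the tie-corrected normal approximation (with continuity correction) for the p-value.
Step 5: p-value = 0.073991; compare to alpha = 0.1. reject H0.

U_X = 14.5, p = 0.073991, reject H0 at alpha = 0.1.


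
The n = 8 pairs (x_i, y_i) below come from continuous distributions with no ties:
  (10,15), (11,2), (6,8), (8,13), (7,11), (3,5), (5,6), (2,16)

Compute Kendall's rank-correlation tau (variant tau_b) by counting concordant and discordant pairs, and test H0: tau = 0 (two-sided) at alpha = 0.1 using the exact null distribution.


Step 1: Enumerate the 28 unordered pairs (i,j) with i<j and classify each by sign(x_j-x_i) * sign(y_j-y_i).
  (1,2):dx=+1,dy=-13->D; (1,3):dx=-4,dy=-7->C; (1,4):dx=-2,dy=-2->C; (1,5):dx=-3,dy=-4->C
  (1,6):dx=-7,dy=-10->C; (1,7):dx=-5,dy=-9->C; (1,8):dx=-8,dy=+1->D; (2,3):dx=-5,dy=+6->D
  (2,4):dx=-3,dy=+11->D; (2,5):dx=-4,dy=+9->D; (2,6):dx=-8,dy=+3->D; (2,7):dx=-6,dy=+4->D
  (2,8):dx=-9,dy=+14->D; (3,4):dx=+2,dy=+5->C; (3,5):dx=+1,dy=+3->C; (3,6):dx=-3,dy=-3->C
  (3,7):dx=-1,dy=-2->C; (3,8):dx=-4,dy=+8->D; (4,5):dx=-1,dy=-2->C; (4,6):dx=-5,dy=-8->C
  (4,7):dx=-3,dy=-7->C; (4,8):dx=-6,dy=+3->D; (5,6):dx=-4,dy=-6->C; (5,7):dx=-2,dy=-5->C
  (5,8):dx=-5,dy=+5->D; (6,7):dx=+2,dy=+1->C; (6,8):dx=-1,dy=+11->D; (7,8):dx=-3,dy=+10->D
Step 2: C = 15, D = 13, total pairs = 28.
Step 3: tau = (C - D)/(n(n-1)/2) = (15 - 13)/28 = 0.071429.
Step 4: Exact two-sided p-value (enumerate n! = 40320 permutations of y under H0): p = 0.904861.
Step 5: alpha = 0.1. fail to reject H0.

tau_b = 0.0714 (C=15, D=13), p = 0.904861, fail to reject H0.


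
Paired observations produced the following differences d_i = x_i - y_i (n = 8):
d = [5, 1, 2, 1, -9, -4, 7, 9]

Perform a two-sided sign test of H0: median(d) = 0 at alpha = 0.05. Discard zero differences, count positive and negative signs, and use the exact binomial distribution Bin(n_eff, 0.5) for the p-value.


Step 1: Discard zero differences. Original n = 8; n_eff = number of nonzero differences = 8.
Nonzero differences (with sign): +5, +1, +2, +1, -9, -4, +7, +9
Step 2: Count signs: positive = 6, negative = 2.
Step 3: Under H0: P(positive) = 0.5, so the number of positives S ~ Bin(8, 0.5).
Step 4: Two-sided exact p-value = sum of Bin(8,0.5) probabilities at or below the observed probability = 0.289062.
Step 5: alpha = 0.05. fail to reject H0.

n_eff = 8, pos = 6, neg = 2, p = 0.289062, fail to reject H0.


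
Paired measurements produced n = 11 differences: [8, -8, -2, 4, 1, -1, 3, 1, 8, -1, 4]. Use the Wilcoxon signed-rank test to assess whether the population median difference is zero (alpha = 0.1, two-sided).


Step 1: Drop any zero differences (none here) and take |d_i|.
|d| = [8, 8, 2, 4, 1, 1, 3, 1, 8, 1, 4]
Step 2: Midrank |d_i| (ties get averaged ranks).
ranks: |8|->10, |8|->10, |2|->5, |4|->7.5, |1|->2.5, |1|->2.5, |3|->6, |1|->2.5, |8|->10, |1|->2.5, |4|->7.5
Step 3: Attach original signs; sum ranks with positive sign and with negative sign.
W+ = 10 + 7.5 + 2.5 + 6 + 2.5 + 10 + 7.5 = 46
W- = 10 + 5 + 2.5 + 2.5 = 20
(Check: W+ + W- = 66 should equal n(n+1)/2 = 66.)
Step 4: Test statistic W = min(W+, W-) = 20.
Step 5: Ties in |d|, so use the tie-corrected normal approximation.
        E[W] = n(n+1)/4 = 11*12/4 = 33.
        Tie groups: |d|=1 (t=4), |d|=4 (t=2), |d|=8 (t=3); sum(t^3 - t) = 90.
        Var[W] = n(n+1)(2n+1)/24 - sum(t^3-t)/48 = 3036/24 - 90/48 = 124.625.
        z = (W - E[W]) / sqrt(Var[W]) = (20 - 33) / 11.1636 = -1.1645.
        Two-sided p = 2*Phi(z) = 0.244220.
Step 6: alpha = 0.1. fail to reject H0.

W+ = 46, W- = 20, W = min = 20, p = 0.244220, fail to reject H0.


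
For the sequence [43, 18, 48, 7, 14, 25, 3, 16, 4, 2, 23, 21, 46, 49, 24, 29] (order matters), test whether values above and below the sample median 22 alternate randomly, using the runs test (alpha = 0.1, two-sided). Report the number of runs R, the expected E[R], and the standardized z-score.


Step 1: Compute median = 22; label A = above, B = below.
Labels in order: ABABBABBBBABAAAA  (n_A = 8, n_B = 8)
Step 2: Count runs R = 9.
Step 3: Under H0 (random ordering), E[R] = 2*n_A*n_B/(n_A+n_B) + 1 = 2*8*8/16 + 1 = 9.0000.
        Var[R] = 2*n_A*n_B*(2*n_A*n_B - n_A - n_B) / ((n_A+n_B)^2 * (n_A+n_B-1)) = 14336/3840 = 3.7333.
        SD[R] = 1.9322.
Step 4: R = E[R], so z = 0 with no continuity correction.
Step 5: Two-sided p-value via normal approximation = 2*(1 - Phi(|z|)) = 1.000000.
Step 6: alpha = 0.1. fail to reject H0.

R = 9, z = 0.0000, p = 1.000000, fail to reject H0.


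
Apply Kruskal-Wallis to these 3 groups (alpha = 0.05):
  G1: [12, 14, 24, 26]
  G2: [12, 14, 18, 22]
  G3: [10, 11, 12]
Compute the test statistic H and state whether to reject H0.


Step 1: Combine all N = 11 observations and assign midranks.
sorted (value, group, rank): (10,G3,1), (11,G3,2), (12,G1,4), (12,G2,4), (12,G3,4), (14,G1,6.5), (14,G2,6.5), (18,G2,8), (22,G2,9), (24,G1,10), (26,G1,11)
Step 2: Sum ranks within each group.
R_1 = 31.5 (n_1 = 4)
R_2 = 27.5 (n_2 = 4)
R_3 = 7 (n_3 = 3)
Step 3: H = 12/(N(N+1)) * sum(R_i^2/n_i) - 3(N+1)
     = 12/(11*12) * (31.5^2/4 + 27.5^2/4 + 7^2/3) - 3*12
     = 0.090909 * 453.458 - 36
     = 5.223485.
Step 4: Ties present; correction factor C = 1 - 30/(11^3 - 11) = 0.977273. Corrected H = 5.223485 / 0.977273 = 5.344961.
Step 5: Under H0, H ~ chi^2(2); p-value = 0.069081.
Step 6: alpha = 0.05. fail to reject H0.

H = 5.3450, df = 2, p = 0.069081, fail to reject H0.
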